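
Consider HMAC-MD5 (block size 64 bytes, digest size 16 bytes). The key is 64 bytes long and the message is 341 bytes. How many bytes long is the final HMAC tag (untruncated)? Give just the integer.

16

The tag is one MD5 digest: 16 bytes.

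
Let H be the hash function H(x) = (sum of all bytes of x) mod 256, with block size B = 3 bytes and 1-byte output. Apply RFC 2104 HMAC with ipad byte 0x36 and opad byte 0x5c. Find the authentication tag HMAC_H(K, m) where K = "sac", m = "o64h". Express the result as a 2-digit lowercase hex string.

dd

Key "sac" = 73 61 63 is exactly B = 3 bytes: K' = 73 61 63.
K' ⊕ ipad = 45 57 55.  K' ⊕ opad = 2f 3d 3f.
Inner input = (K'⊕ipad) ∥ m = 45 57 55 ∥ 6f 36 34 68.
Inner hash: sum = 69+87+85+111+54+52+104 = 562; mod 256 = 50 → 32.
Outer input = (K'⊕opad) ∥ inner = 2f 3d 3f ∥ 32.
Outer hash (tag): sum = 47+61+63+50 = 221 → dd.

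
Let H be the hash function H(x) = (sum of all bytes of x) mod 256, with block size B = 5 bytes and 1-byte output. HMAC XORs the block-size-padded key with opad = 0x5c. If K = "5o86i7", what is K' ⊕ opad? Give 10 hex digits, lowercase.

Key "5o86i7" = 35 6f 38 36 69 37 is 6 bytes > B = 5, so hash it first: H(key) = b2, then zero-pad to 5 bytes: K' = b2 00 00 00 00.
XOR each byte with 0x5c: b2⊕5c=ee, 00⊕5c=5c, 00⊕5c=5c, 00⊕5c=5c, 00⊕5c=5c.

ee5c5c5c5c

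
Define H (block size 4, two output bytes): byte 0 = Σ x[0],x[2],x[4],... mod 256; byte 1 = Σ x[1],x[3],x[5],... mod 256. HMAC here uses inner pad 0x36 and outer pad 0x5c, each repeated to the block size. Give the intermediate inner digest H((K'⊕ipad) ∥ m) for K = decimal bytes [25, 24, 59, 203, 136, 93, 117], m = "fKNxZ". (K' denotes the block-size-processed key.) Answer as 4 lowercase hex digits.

ab6f

Key decimal bytes [25, 24, 59, 203, 136, 93, 117] = 19 18 3b cb 88 5d 75 is 7 bytes > B = 4, so hash it first: H(key) = 51 40, then zero-pad to 4 bytes: K' = 51 40 00 00.
K' ⊕ ipad = 67 76 36 36.
Inner input = 67 76 36 36 ∥ 66 4b 4e 78 5a.
Inner hash: even-index sum = 427 mod 256 = 171; odd-index sum = 367 mod 256 = 111 → ab 6f.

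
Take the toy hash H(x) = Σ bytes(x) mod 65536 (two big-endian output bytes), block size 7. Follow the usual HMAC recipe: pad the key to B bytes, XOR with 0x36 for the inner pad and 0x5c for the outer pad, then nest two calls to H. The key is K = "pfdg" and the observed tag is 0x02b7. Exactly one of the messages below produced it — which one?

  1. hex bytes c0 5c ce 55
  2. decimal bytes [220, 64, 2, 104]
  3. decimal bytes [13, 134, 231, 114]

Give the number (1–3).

Key "pfdg" = 70 66 64 67 is 4 bytes ≤ B = 7; zero-pad to 7 bytes: K' = 70 66 64 67 00 00 00.
K' ⊕ ipad = 46 50 52 51 36 36 36; K' ⊕ opad = 2c 3a 38 3b 5c 5c 5c.
m1: inner = H(46 50 52 51 36 36 36 c0 5c ce 55) = 04 1a; tag = H(2c 3a 38 3b 5c 5c 5c 04 1a) = 020b
m2: inner = H(46 50 52 51 36 36 36 dc 40 02 68) = 03 61; tag = H(2c 3a 38 3b 5c 5c 5c 03 61) = 0251
m3: inner = H(46 50 52 51 36 36 36 0d 86 e7 72) = 03 c7; tag = H(2c 3a 38 3b 5c 5c 5c 03 c7) = 02b7 ← matches

3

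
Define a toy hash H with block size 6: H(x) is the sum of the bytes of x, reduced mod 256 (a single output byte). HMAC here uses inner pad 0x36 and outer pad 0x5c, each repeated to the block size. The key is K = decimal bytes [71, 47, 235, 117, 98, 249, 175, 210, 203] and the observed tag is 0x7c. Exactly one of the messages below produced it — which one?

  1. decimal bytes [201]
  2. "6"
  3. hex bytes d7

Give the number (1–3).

Key decimal bytes [71, 47, 235, 117, 98, 249, 175, 210, 203] = 47 2f eb 75 62 f9 af d2 cb is 9 bytes > B = 6, so hash it first: H(key) = 7d, then zero-pad to 6 bytes: K' = 7d 00 00 00 00 00.
K' ⊕ ipad = 4b 36 36 36 36 36; K' ⊕ opad = 21 5c 5c 5c 5c 5c.
m1: inner = H(4b 36 36 36 36 36 c9) = 22; tag = H(21 5c 5c 5c 5c 5c 22) = 0f
m2: inner = H(4b 36 36 36 36 36 36) = 8f; tag = H(21 5c 5c 5c 5c 5c 8f) = 7c ← matches
m3: inner = H(4b 36 36 36 36 36 d7) = 30; tag = H(21 5c 5c 5c 5c 5c 30) = 1d

2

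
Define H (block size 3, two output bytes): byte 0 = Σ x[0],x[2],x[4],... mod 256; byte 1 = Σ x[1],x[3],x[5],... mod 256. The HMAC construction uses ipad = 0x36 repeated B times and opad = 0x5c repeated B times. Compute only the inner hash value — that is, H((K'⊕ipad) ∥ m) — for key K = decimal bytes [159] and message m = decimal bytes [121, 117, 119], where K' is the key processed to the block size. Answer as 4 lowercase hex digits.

Key decimal bytes [159] = 9f is 1 byte ≤ B = 3; zero-pad to 3 bytes: K' = 9f 00 00.
K' ⊕ ipad = a9 36 36.
Inner input = a9 36 36 ∥ 79 75 77.
Inner hash: even-index sum = 340 mod 256 = 84; odd-index sum = 294 mod 256 = 38 → 54 26.

5426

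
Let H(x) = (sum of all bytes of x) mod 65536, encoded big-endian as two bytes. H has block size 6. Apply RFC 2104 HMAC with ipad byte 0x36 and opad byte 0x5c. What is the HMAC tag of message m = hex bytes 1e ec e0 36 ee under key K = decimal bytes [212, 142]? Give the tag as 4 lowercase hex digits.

Key decimal bytes [212, 142] = d4 8e is 2 bytes ≤ B = 6; zero-pad to 6 bytes: K' = d4 8e 00 00 00 00.
K' ⊕ ipad = e2 b8 36 36 36 36.  K' ⊕ opad = 88 d2 5c 5c 5c 5c.
Inner input = (K'⊕ipad) ∥ m = e2 b8 36 36 36 36 ∥ 1e ec e0 36 ee.
Inner hash: sum = 226+184+54+54+54+54+30+236+224+54+238 = 1408 → 05 80.
Outer input = (K'⊕opad) ∥ inner = 88 d2 5c 5c 5c 5c ∥ 05 80.
Outer hash (tag): sum = 136+210+92+92+92+92+5+128 = 847 → 03 4f.

034f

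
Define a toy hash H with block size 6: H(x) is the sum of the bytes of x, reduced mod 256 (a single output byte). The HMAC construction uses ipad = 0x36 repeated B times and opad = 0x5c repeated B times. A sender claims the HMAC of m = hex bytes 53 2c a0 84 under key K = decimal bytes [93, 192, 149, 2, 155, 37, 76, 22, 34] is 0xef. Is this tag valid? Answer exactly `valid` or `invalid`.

valid

Key decimal bytes [93, 192, 149, 2, 155, 37, 76, 22, 34] = 5d c0 95 02 9b 25 4c 16 22 is 9 bytes > B = 6, so hash it first: H(key) = f8, then zero-pad to 6 bytes: K' = f8 00 00 00 00 00.
K' ⊕ ipad = ce 36 36 36 36 36; K' ⊕ opad = a4 5c 5c 5c 5c 5c.
Inner hash: sum = 206+54+54+54+54+54+83+44+160+132 = 895; mod 256 = 127 → 7f.
Outer hash (recomputed tag): sum = 164+92+92+92+92+92+127 = 751; mod 256 = 239 → ef.
Recomputed tag = ef; claimed = ef → match.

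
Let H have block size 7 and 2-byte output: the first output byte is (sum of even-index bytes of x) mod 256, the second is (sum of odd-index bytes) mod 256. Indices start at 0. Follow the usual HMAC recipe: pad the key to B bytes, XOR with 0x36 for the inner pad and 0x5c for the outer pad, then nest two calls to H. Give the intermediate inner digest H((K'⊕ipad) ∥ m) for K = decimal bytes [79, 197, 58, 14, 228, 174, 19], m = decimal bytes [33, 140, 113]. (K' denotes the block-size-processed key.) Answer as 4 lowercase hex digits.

0855

Key decimal bytes [79, 197, 58, 14, 228, 174, 19] = 4f c5 3a 0e e4 ae 13 is exactly B = 7 bytes: K' = 4f c5 3a 0e e4 ae 13.
K' ⊕ ipad = 79 f3 0c 38 d2 98 25.
Inner input = 79 f3 0c 38 d2 98 25 ∥ 21 8c 71.
Inner hash: even-index sum = 520 mod 256 = 8; odd-index sum = 597 mod 256 = 85 → 08 55.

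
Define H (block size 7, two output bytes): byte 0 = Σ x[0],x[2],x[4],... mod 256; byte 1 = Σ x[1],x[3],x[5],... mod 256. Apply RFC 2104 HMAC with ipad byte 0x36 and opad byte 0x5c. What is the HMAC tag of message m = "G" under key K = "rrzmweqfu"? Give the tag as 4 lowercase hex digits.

Key "rrzmweqfu" = 72 72 7a 6d 77 65 71 66 75 is 9 bytes > B = 7, so hash it first: H(key) = 49 aa, then zero-pad to 7 bytes: K' = 49 aa 00 00 00 00 00.
K' ⊕ ipad = 7f 9c 36 36 36 36 36.  K' ⊕ opad = 15 f6 5c 5c 5c 5c 5c.
Inner input = (K'⊕ipad) ∥ m = 7f 9c 36 36 36 36 36 ∥ 47.
Inner hash: even-index sum = 289 mod 256 = 33; odd-index sum = 335 mod 256 = 79 → 21 4f.
Outer input = (K'⊕opad) ∥ inner = 15 f6 5c 5c 5c 5c 5c ∥ 21 4f.
Outer hash (tag): even-index sum = 376 mod 256 = 120; odd-index sum = 463 mod 256 = 207 → 78 cf.

78cf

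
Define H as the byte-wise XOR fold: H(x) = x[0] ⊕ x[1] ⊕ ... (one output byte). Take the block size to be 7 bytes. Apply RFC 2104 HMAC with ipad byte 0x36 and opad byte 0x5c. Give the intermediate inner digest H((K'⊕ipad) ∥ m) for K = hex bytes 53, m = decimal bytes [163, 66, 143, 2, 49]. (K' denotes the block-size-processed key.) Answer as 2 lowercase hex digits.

Key hex bytes 53 is 1 byte ≤ B = 7; zero-pad to 7 bytes: K' = 53 00 00 00 00 00 00.
K' ⊕ ipad = 65 36 36 36 36 36 36.
Inner input = 65 36 36 36 36 36 36 ∥ a3 42 8f 02 31.
Inner hash: XOR 65⊕36⊕36⊕36⊕36⊕36⊕36⊕a3⊕42⊕8f⊕02⊕31 = 38.

38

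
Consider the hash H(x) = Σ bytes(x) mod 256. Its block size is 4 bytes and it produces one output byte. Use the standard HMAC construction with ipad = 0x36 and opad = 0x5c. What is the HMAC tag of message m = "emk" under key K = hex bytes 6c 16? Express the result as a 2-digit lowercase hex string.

Key hex bytes 6c 16 is 2 bytes ≤ B = 4; zero-pad to 4 bytes: K' = 6c 16 00 00.
K' ⊕ ipad = 5a 20 36 36.  K' ⊕ opad = 30 4a 5c 5c.
Inner input = (K'⊕ipad) ∥ m = 5a 20 36 36 ∥ 65 6d 6b.
Inner hash: sum = 90+32+54+54+101+109+107 = 547; mod 256 = 35 → 23.
Outer input = (K'⊕opad) ∥ inner = 30 4a 5c 5c ∥ 23.
Outer hash (tag): sum = 48+74+92+92+35 = 341; mod 256 = 85 → 55.

55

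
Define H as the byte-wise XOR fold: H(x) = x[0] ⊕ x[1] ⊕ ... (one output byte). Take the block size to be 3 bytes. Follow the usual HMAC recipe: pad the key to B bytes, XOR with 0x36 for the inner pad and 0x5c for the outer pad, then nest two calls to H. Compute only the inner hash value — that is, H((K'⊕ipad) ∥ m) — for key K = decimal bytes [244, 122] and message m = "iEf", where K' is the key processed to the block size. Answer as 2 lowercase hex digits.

f2

Key decimal bytes [244, 122] = f4 7a is 2 bytes ≤ B = 3; zero-pad to 3 bytes: K' = f4 7a 00.
K' ⊕ ipad = c2 4c 36.
Inner input = c2 4c 36 ∥ 69 45 66.
Inner hash: XOR c2⊕4c⊕36⊕69⊕45⊕66 = f2.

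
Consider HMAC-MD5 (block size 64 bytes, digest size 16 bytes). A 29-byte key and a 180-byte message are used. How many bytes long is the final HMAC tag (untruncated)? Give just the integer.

The tag is one MD5 digest: 16 bytes.

16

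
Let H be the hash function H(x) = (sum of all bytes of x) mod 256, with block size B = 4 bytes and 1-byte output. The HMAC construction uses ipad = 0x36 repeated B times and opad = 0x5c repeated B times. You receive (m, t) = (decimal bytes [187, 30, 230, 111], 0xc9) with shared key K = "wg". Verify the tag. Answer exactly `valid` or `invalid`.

invalid

Key "wg" = 77 67 is 2 bytes ≤ B = 4; zero-pad to 4 bytes: K' = 77 67 00 00.
K' ⊕ ipad = 41 51 36 36; K' ⊕ opad = 2b 3b 5c 5c.
Inner hash: sum = 65+81+54+54+187+30+230+111 = 812; mod 256 = 44 → 2c.
Outer hash (recomputed tag): sum = 43+59+92+92+44 = 330; mod 256 = 74 → 4a.
Recomputed tag = 4a; claimed = c9 → mismatch.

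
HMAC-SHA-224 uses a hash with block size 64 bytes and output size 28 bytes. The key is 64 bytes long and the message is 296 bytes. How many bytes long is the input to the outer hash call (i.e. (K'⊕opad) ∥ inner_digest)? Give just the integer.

92

Key is 64 ≤ 64 bytes, zero-padded: |K'| = 64.
Outer input = (K'⊕opad) ∥ H(inner) → 64 + 28 = 92 bytes.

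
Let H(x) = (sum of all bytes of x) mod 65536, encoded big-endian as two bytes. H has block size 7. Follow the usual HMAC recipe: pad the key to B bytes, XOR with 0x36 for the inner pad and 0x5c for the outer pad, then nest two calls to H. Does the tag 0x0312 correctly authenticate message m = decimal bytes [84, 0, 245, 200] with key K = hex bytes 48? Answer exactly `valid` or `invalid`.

Key hex bytes 48 is 1 byte ≤ B = 7; zero-pad to 7 bytes: K' = 48 00 00 00 00 00 00.
K' ⊕ ipad = 7e 36 36 36 36 36 36; K' ⊕ opad = 14 5c 5c 5c 5c 5c 5c.
Inner hash: sum = 126+54+54+54+54+54+54+84+0+245+200 = 979 → 03 d3.
Outer hash (recomputed tag): sum = 20+92+92+92+92+92+92+3+211 = 786 → 03 12.
Recomputed tag = 0312; claimed = 0312 → match.

valid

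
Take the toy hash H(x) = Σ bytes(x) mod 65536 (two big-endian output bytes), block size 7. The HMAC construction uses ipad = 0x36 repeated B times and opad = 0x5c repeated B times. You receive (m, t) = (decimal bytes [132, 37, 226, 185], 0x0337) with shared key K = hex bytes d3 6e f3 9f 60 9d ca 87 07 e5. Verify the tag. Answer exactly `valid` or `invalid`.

valid

Key hex bytes d3 6e f3 9f 60 9d ca 87 07 e5 is 10 bytes > B = 7, so hash it first: H(key) = 06 0d, then zero-pad to 7 bytes: K' = 06 0d 00 00 00 00 00.
K' ⊕ ipad = 30 3b 36 36 36 36 36; K' ⊕ opad = 5a 51 5c 5c 5c 5c 5c.
Inner hash: sum = 48+59+54+54+54+54+54+132+37+226+185 = 957 → 03 bd.
Outer hash (recomputed tag): sum = 90+81+92+92+92+92+92+3+189 = 823 → 03 37.
Recomputed tag = 0337; claimed = 0337 → match.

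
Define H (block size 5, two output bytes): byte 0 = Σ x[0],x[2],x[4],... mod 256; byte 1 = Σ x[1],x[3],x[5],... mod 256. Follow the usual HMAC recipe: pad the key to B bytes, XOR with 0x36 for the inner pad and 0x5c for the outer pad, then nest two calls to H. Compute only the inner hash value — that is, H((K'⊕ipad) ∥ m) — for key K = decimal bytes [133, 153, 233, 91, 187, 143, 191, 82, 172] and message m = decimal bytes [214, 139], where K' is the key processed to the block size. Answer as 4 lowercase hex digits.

Key decimal bytes [133, 153, 233, 91, 187, 143, 191, 82, 172] = 85 99 e9 5b bb 8f bf 52 ac is 9 bytes > B = 5, so hash it first: H(key) = 94 d5, then zero-pad to 5 bytes: K' = 94 d5 00 00 00.
K' ⊕ ipad = a2 e3 36 36 36.
Inner input = a2 e3 36 36 36 ∥ d6 8b.
Inner hash: even-index sum = 409 mod 256 = 153; odd-index sum = 495 mod 256 = 239 → 99 ef.

99ef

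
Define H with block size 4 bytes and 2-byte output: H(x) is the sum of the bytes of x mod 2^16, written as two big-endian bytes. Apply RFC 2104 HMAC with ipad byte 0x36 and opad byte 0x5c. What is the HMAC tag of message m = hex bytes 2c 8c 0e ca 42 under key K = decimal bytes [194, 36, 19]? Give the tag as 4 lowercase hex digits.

Key decimal bytes [194, 36, 19] = c2 24 13 is 3 bytes ≤ B = 4; zero-pad to 4 bytes: K' = c2 24 13 00.
K' ⊕ ipad = f4 12 25 36.  K' ⊕ opad = 9e 78 4f 5c.
Inner input = (K'⊕ipad) ∥ m = f4 12 25 36 ∥ 2c 8c 0e ca 42.
Inner hash: sum = 244+18+37+54+44+140+14+202+66 = 819 → 03 33.
Outer input = (K'⊕opad) ∥ inner = 9e 78 4f 5c ∥ 03 33.
Outer hash (tag): sum = 158+120+79+92+3+51 = 503 → 01 f7.

01f7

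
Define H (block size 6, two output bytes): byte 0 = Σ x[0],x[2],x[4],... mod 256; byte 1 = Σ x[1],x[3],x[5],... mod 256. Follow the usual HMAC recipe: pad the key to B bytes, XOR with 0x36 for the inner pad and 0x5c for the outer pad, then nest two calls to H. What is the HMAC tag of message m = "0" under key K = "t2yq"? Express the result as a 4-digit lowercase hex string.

Key "t2yq" = 74 32 79 71 is 4 bytes ≤ B = 6; zero-pad to 6 bytes: K' = 74 32 79 71 00 00.
K' ⊕ ipad = 42 04 4f 47 36 36.  K' ⊕ opad = 28 6e 25 2d 5c 5c.
Inner input = (K'⊕ipad) ∥ m = 42 04 4f 47 36 36 ∥ 30.
Inner hash: even-index sum = 247 mod 256 = 247; odd-index sum = 129 mod 256 = 129 → f7 81.
Outer input = (K'⊕opad) ∥ inner = 28 6e 25 2d 5c 5c ∥ f7 81.
Outer hash (tag): even-index sum = 416 mod 256 = 160; odd-index sum = 376 mod 256 = 120 → a0 78.

a078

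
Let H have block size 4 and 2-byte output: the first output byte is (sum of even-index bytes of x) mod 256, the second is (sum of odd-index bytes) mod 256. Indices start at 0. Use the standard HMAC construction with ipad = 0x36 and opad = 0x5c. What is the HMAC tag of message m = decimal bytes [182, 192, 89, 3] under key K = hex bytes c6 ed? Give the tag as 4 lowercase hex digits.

2be1

Key hex bytes c6 ed is 2 bytes ≤ B = 4; zero-pad to 4 bytes: K' = c6 ed 00 00.
K' ⊕ ipad = f0 db 36 36.  K' ⊕ opad = 9a b1 5c 5c.
Inner input = (K'⊕ipad) ∥ m = f0 db 36 36 ∥ b6 c0 59 03.
Inner hash: even-index sum = 565 mod 256 = 53; odd-index sum = 468 mod 256 = 212 → 35 d4.
Outer input = (K'⊕opad) ∥ inner = 9a b1 5c 5c ∥ 35 d4.
Outer hash (tag): even-index sum = 299 mod 256 = 43; odd-index sum = 481 mod 256 = 225 → 2b e1.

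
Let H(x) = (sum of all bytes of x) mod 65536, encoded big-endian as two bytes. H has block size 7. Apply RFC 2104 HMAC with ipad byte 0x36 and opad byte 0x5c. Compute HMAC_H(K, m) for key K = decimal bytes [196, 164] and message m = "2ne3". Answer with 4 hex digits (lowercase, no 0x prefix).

Key decimal bytes [196, 164] = c4 a4 is 2 bytes ≤ B = 7; zero-pad to 7 bytes: K' = c4 a4 00 00 00 00 00.
K' ⊕ ipad = f2 92 36 36 36 36 36.  K' ⊕ opad = 98 f8 5c 5c 5c 5c 5c.
Inner input = (K'⊕ipad) ∥ m = f2 92 36 36 36 36 36 ∥ 32 6e 65 33.
Inner hash: sum = 242+146+54+54+54+54+54+50+110+101+51 = 970 → 03 ca.
Outer input = (K'⊕opad) ∥ inner = 98 f8 5c 5c 5c 5c 5c ∥ 03 ca.
Outer hash (tag): sum = 152+248+92+92+92+92+92+3+202 = 1065 → 04 29.

0429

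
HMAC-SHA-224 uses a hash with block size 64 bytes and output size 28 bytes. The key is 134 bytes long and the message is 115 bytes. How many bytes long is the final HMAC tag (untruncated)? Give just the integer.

The tag is one SHA-224 digest: 28 bytes.

28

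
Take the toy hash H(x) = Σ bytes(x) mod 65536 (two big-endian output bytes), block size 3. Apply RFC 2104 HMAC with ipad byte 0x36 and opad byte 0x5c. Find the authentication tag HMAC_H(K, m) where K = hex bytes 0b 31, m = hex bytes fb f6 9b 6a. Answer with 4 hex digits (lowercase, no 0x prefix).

0193

Key hex bytes 0b 31 is 2 bytes ≤ B = 3; zero-pad to 3 bytes: K' = 0b 31 00.
K' ⊕ ipad = 3d 07 36.  K' ⊕ opad = 57 6d 5c.
Inner input = (K'⊕ipad) ∥ m = 3d 07 36 ∥ fb f6 9b 6a.
Inner hash: sum = 61+7+54+251+246+155+106 = 880 → 03 70.
Outer input = (K'⊕opad) ∥ inner = 57 6d 5c ∥ 03 70.
Outer hash (tag): sum = 87+109+92+3+112 = 403 → 01 93.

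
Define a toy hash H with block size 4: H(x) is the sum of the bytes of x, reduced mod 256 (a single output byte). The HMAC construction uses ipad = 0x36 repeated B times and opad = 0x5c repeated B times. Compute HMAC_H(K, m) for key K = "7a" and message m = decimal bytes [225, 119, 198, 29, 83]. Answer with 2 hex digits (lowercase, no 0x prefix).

Key "7a" = 37 61 is 2 bytes ≤ B = 4; zero-pad to 4 bytes: K' = 37 61 00 00.
K' ⊕ ipad = 01 57 36 36.  K' ⊕ opad = 6b 3d 5c 5c.
Inner input = (K'⊕ipad) ∥ m = 01 57 36 36 ∥ e1 77 c6 1d 53.
Inner hash: sum = 1+87+54+54+225+119+198+29+83 = 850; mod 256 = 82 → 52.
Outer input = (K'⊕opad) ∥ inner = 6b 3d 5c 5c ∥ 52.
Outer hash (tag): sum = 107+61+92+92+82 = 434; mod 256 = 178 → b2.

b2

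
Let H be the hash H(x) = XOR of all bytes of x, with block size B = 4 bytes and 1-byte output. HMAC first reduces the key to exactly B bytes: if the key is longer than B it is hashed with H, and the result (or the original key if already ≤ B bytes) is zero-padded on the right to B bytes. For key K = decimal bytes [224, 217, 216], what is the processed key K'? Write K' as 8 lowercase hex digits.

Key decimal bytes [224, 217, 216] = e0 d9 d8 is 3 bytes ≤ B = 4; zero-pad to 4 bytes: K' = e0 d9 d8 00.

e0d9d800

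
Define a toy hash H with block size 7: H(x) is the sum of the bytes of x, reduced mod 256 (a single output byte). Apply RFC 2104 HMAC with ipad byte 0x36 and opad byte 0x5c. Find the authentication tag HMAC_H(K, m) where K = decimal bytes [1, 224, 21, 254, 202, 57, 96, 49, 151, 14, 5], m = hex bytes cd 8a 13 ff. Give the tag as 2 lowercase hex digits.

Key decimal bytes [1, 224, 21, 254, 202, 57, 96, 49, 151, 14, 5] = 01 e0 15 fe ca 39 60 31 97 0e 05 is 11 bytes > B = 7, so hash it first: H(key) = 32, then zero-pad to 7 bytes: K' = 32 00 00 00 00 00 00.
K' ⊕ ipad = 04 36 36 36 36 36 36.  K' ⊕ opad = 6e 5c 5c 5c 5c 5c 5c.
Inner input = (K'⊕ipad) ∥ m = 04 36 36 36 36 36 36 ∥ cd 8a 13 ff.
Inner hash: sum = 4+54+54+54+54+54+54+205+138+19+255 = 945; mod 256 = 177 → b1.
Outer input = (K'⊕opad) ∥ inner = 6e 5c 5c 5c 5c 5c 5c ∥ b1.
Outer hash (tag): sum = 110+92+92+92+92+92+92+177 = 839; mod 256 = 71 → 47.

47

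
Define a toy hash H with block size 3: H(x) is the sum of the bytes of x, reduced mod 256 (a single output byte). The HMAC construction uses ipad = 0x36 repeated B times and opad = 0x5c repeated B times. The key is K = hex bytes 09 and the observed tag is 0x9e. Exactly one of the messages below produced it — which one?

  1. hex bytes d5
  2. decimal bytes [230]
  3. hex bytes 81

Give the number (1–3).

2

Key hex bytes 09 is 1 byte ≤ B = 3; zero-pad to 3 bytes: K' = 09 00 00.
K' ⊕ ipad = 3f 36 36; K' ⊕ opad = 55 5c 5c.
m1: inner = H(3f 36 36 d5) = 80; tag = H(55 5c 5c 80) = 8d
m2: inner = H(3f 36 36 e6) = 91; tag = H(55 5c 5c 91) = 9e ← matches
m3: inner = H(3f 36 36 81) = 2c; tag = H(55 5c 5c 2c) = 39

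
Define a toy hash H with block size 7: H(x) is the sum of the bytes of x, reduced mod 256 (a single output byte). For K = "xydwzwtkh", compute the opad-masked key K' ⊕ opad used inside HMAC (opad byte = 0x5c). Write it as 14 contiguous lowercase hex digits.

585c5c5c5c5c5c

Key "xydwzwtkh" = 78 79 64 77 7a 77 74 6b 68 is 9 bytes > B = 7, so hash it first: H(key) = 04, then zero-pad to 7 bytes: K' = 04 00 00 00 00 00 00.
XOR each byte with 0x5c: 04⊕5c=58, 00⊕5c=5c, 00⊕5c=5c, 00⊕5c=5c, 00⊕5c=5c, 00⊕5c=5c, 00⊕5c=5c.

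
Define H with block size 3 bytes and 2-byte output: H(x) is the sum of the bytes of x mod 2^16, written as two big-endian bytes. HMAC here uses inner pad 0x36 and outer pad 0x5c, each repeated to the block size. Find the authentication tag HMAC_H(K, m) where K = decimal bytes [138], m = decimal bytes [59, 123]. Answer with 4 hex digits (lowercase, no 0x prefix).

026d

Key decimal bytes [138] = 8a is 1 byte ≤ B = 3; zero-pad to 3 bytes: K' = 8a 00 00.
K' ⊕ ipad = bc 36 36.  K' ⊕ opad = d6 5c 5c.
Inner input = (K'⊕ipad) ∥ m = bc 36 36 ∥ 3b 7b.
Inner hash: sum = 188+54+54+59+123 = 478 → 01 de.
Outer input = (K'⊕opad) ∥ inner = d6 5c 5c ∥ 01 de.
Outer hash (tag): sum = 214+92+92+1+222 = 621 → 02 6d.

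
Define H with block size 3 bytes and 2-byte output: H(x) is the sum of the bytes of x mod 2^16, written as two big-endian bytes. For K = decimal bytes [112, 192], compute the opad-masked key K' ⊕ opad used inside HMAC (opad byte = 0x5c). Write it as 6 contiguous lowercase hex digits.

2c9c5c

Key decimal bytes [112, 192] = 70 c0 is 2 bytes ≤ B = 3; zero-pad to 3 bytes: K' = 70 c0 00.
XOR each byte with 0x5c: 70⊕5c=2c, c0⊕5c=9c, 00⊕5c=5c.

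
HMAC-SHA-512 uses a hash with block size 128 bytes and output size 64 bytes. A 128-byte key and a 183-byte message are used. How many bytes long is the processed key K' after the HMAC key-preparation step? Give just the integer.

128

Key is 128 ≤ 128 bytes, zero-padded: |K'| = 128.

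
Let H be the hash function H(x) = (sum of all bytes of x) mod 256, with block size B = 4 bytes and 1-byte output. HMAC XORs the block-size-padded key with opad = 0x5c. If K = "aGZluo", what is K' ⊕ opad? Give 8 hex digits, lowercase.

Key "aGZluo" = 61 47 5a 6c 75 6f is 6 bytes > B = 4, so hash it first: H(key) = 52, then zero-pad to 4 bytes: K' = 52 00 00 00.
XOR each byte with 0x5c: 52⊕5c=0e, 00⊕5c=5c, 00⊕5c=5c, 00⊕5c=5c.

0e5c5c5c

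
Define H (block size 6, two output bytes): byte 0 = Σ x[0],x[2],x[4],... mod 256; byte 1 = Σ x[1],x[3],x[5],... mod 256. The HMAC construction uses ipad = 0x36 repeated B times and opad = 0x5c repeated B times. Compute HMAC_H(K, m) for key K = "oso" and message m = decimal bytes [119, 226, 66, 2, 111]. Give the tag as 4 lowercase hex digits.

d27c

Key "oso" = 6f 73 6f is 3 bytes ≤ B = 6; zero-pad to 6 bytes: K' = 6f 73 6f 00 00 00.
K' ⊕ ipad = 59 45 59 36 36 36.  K' ⊕ opad = 33 2f 33 5c 5c 5c.
Inner input = (K'⊕ipad) ∥ m = 59 45 59 36 36 36 ∥ 77 e2 42 02 6f.
Inner hash: even-index sum = 528 mod 256 = 16; odd-index sum = 405 mod 256 = 149 → 10 95.
Outer input = (K'⊕opad) ∥ inner = 33 2f 33 5c 5c 5c ∥ 10 95.
Outer hash (tag): even-index sum = 210 mod 256 = 210; odd-index sum = 380 mod 256 = 124 → d2 7c.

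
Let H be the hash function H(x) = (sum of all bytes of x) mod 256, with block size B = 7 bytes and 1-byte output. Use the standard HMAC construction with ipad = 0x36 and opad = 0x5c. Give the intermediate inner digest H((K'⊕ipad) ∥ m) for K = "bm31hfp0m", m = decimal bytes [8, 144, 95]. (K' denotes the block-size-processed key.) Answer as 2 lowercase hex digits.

73

Key "bm31hfp0m" = 62 6d 33 31 68 66 70 30 6d is 9 bytes > B = 7, so hash it first: H(key) = 0e, then zero-pad to 7 bytes: K' = 0e 00 00 00 00 00 00.
K' ⊕ ipad = 38 36 36 36 36 36 36.
Inner input = 38 36 36 36 36 36 36 ∥ 08 90 5f.
Inner hash: sum = 56+54+54+54+54+54+54+8+144+95 = 627; mod 256 = 115 → 73.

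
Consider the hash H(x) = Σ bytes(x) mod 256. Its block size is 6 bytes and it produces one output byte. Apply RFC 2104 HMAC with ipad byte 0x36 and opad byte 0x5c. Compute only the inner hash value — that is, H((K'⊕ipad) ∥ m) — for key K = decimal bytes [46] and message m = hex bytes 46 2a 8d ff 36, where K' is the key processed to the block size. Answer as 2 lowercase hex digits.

58

Key decimal bytes [46] = 2e is 1 byte ≤ B = 6; zero-pad to 6 bytes: K' = 2e 00 00 00 00 00.
K' ⊕ ipad = 18 36 36 36 36 36.
Inner input = 18 36 36 36 36 36 ∥ 46 2a 8d ff 36.
Inner hash: sum = 24+54+54+54+54+54+70+42+141+255+54 = 856; mod 256 = 88 → 58.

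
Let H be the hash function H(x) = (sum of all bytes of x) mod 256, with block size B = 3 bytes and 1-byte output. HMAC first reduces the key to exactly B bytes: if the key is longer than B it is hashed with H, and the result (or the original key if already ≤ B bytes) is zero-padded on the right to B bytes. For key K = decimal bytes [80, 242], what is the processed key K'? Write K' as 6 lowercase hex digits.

50f200

Key decimal bytes [80, 242] = 50 f2 is 2 bytes ≤ B = 3; zero-pad to 3 bytes: K' = 50 f2 00.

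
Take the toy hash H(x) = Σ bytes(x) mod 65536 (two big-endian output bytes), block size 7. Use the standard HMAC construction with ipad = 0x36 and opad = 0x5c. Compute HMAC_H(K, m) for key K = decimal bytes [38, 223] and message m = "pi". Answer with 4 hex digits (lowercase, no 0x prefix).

03ab

Key decimal bytes [38, 223] = 26 df is 2 bytes ≤ B = 7; zero-pad to 7 bytes: K' = 26 df 00 00 00 00 00.
K' ⊕ ipad = 10 e9 36 36 36 36 36.  K' ⊕ opad = 7a 83 5c 5c 5c 5c 5c.
Inner input = (K'⊕ipad) ∥ m = 10 e9 36 36 36 36 36 ∥ 70 69.
Inner hash: sum = 16+233+54+54+54+54+54+112+105 = 736 → 02 e0.
Outer input = (K'⊕opad) ∥ inner = 7a 83 5c 5c 5c 5c 5c ∥ 02 e0.
Outer hash (tag): sum = 122+131+92+92+92+92+92+2+224 = 939 → 03 ab.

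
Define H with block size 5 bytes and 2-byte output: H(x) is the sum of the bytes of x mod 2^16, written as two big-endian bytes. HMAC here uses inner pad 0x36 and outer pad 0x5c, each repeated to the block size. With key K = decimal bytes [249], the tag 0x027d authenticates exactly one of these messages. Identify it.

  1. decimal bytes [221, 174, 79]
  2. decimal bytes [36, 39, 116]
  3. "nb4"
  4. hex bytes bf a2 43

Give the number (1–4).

Key decimal bytes [249] = f9 is 1 byte ≤ B = 5; zero-pad to 5 bytes: K' = f9 00 00 00 00.
K' ⊕ ipad = cf 36 36 36 36; K' ⊕ opad = a5 5c 5c 5c 5c.
m1: inner = H(cf 36 36 36 36 dd ae 4f) = 03 81; tag = H(a5 5c 5c 5c 5c 03 81) = 0299
m2: inner = H(cf 36 36 36 36 24 27 74) = 02 66; tag = H(a5 5c 5c 5c 5c 02 66) = 027d ← matches
m3: inner = H(cf 36 36 36 36 6e 62 34) = 02 ab; tag = H(a5 5c 5c 5c 5c 02 ab) = 02c2
m4: inner = H(cf 36 36 36 36 bf a2 43) = 03 4b; tag = H(a5 5c 5c 5c 5c 03 4b) = 0263

2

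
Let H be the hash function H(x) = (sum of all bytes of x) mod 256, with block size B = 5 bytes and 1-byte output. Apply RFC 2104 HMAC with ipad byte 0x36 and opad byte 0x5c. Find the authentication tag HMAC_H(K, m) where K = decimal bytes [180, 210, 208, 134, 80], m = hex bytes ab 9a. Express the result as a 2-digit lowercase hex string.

8f

Key decimal bytes [180, 210, 208, 134, 80] = b4 d2 d0 86 50 is exactly B = 5 bytes: K' = b4 d2 d0 86 50.
K' ⊕ ipad = 82 e4 e6 b0 66.  K' ⊕ opad = e8 8e 8c da 0c.
Inner input = (K'⊕ipad) ∥ m = 82 e4 e6 b0 66 ∥ ab 9a.
Inner hash: sum = 130+228+230+176+102+171+154 = 1191; mod 256 = 167 → a7.
Outer input = (K'⊕opad) ∥ inner = e8 8e 8c da 0c ∥ a7.
Outer hash (tag): sum = 232+142+140+218+12+167 = 911; mod 256 = 143 → 8f.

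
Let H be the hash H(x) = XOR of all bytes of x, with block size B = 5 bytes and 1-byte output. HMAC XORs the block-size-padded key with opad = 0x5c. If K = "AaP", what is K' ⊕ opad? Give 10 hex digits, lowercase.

Key "AaP" = 41 61 50 is 3 bytes ≤ B = 5; zero-pad to 5 bytes: K' = 41 61 50 00 00.
XOR each byte with 0x5c: 41⊕5c=1d, 61⊕5c=3d, 50⊕5c=0c, 00⊕5c=5c, 00⊕5c=5c.

1d3d0c5c5c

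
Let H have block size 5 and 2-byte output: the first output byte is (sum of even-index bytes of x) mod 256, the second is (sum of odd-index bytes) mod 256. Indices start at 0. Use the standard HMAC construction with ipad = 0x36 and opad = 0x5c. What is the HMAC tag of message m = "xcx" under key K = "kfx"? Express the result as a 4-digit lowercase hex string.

Key "kfx" = 6b 66 78 is 3 bytes ≤ B = 5; zero-pad to 5 bytes: K' = 6b 66 78 00 00.
K' ⊕ ipad = 5d 50 4e 36 36.  K' ⊕ opad = 37 3a 24 5c 5c.
Inner input = (K'⊕ipad) ∥ m = 5d 50 4e 36 36 ∥ 78 63 78.
Inner hash: even-index sum = 324 mod 256 = 68; odd-index sum = 374 mod 256 = 118 → 44 76.
Outer input = (K'⊕opad) ∥ inner = 37 3a 24 5c 5c ∥ 44 76.
Outer hash (tag): even-index sum = 301 mod 256 = 45; odd-index sum = 218 mod 256 = 218 → 2d da.

2dda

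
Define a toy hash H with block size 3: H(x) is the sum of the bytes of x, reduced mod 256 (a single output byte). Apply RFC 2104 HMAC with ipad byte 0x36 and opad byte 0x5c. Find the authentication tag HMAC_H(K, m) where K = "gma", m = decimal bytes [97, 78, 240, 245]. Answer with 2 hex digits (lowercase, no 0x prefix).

Key "gma" = 67 6d 61 is exactly B = 3 bytes: K' = 67 6d 61.
K' ⊕ ipad = 51 5b 57.  K' ⊕ opad = 3b 31 3d.
Inner input = (K'⊕ipad) ∥ m = 51 5b 57 ∥ 61 4e f0 f5.
Inner hash: sum = 81+91+87+97+78+240+245 = 919; mod 256 = 151 → 97.
Outer input = (K'⊕opad) ∥ inner = 3b 31 3d ∥ 97.
Outer hash (tag): sum = 59+49+61+151 = 320; mod 256 = 64 → 40.

40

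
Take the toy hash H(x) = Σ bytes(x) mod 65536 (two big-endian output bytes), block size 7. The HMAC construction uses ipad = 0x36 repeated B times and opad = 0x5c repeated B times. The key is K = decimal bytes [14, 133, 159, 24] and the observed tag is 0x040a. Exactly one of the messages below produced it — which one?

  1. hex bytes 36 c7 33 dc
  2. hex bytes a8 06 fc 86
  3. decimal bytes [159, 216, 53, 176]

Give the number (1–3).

3

Key decimal bytes [14, 133, 159, 24] = 0e 85 9f 18 is 4 bytes ≤ B = 7; zero-pad to 7 bytes: K' = 0e 85 9f 18 00 00 00.
K' ⊕ ipad = 38 b3 a9 2e 36 36 36; K' ⊕ opad = 52 d9 c3 44 5c 5c 5c.
m1: inner = H(38 b3 a9 2e 36 36 36 36 c7 33 dc) = 04 70; tag = H(52 d9 c3 44 5c 5c 5c 04 70) = 03ba
m2: inner = H(38 b3 a9 2e 36 36 36 a8 06 fc 86) = 04 94; tag = H(52 d9 c3 44 5c 5c 5c 04 94) = 03de
m3: inner = H(38 b3 a9 2e 36 36 36 9f d8 35 b0) = 04 c0; tag = H(52 d9 c3 44 5c 5c 5c 04 c0) = 040a ← matches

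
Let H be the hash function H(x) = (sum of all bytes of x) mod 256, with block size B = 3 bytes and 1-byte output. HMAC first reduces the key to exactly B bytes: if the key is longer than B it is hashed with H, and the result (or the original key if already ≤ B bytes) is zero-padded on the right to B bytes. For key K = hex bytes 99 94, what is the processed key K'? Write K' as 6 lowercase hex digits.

999400

Key hex bytes 99 94 is 2 bytes ≤ B = 3; zero-pad to 3 bytes: K' = 99 94 00.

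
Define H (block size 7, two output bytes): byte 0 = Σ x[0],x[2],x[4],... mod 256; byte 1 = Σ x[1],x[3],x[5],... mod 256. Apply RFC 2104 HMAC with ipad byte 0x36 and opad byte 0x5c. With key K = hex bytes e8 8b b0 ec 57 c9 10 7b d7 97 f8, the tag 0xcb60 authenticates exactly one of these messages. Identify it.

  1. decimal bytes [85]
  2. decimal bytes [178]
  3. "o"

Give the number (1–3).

1

Key hex bytes e8 8b b0 ec 57 c9 10 7b d7 97 f8 is 11 bytes > B = 7, so hash it first: H(key) = ce 52, then zero-pad to 7 bytes: K' = ce 52 00 00 00 00 00.
K' ⊕ ipad = f8 64 36 36 36 36 36; K' ⊕ opad = 92 0e 5c 5c 5c 5c 5c.
m1: inner = H(f8 64 36 36 36 36 36 55) = 9a 25; tag = H(92 0e 5c 5c 5c 5c 5c 9a 25) = cb60 ← matches
m2: inner = H(f8 64 36 36 36 36 36 b2) = 9a 82; tag = H(92 0e 5c 5c 5c 5c 5c 9a 82) = 2860
m3: inner = H(f8 64 36 36 36 36 36 6f) = 9a 3f; tag = H(92 0e 5c 5c 5c 5c 5c 9a 3f) = e560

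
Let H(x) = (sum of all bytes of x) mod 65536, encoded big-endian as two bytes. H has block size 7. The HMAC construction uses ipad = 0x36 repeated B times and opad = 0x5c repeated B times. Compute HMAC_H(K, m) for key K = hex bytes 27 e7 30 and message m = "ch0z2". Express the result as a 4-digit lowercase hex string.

037c

Key hex bytes 27 e7 30 is 3 bytes ≤ B = 7; zero-pad to 7 bytes: K' = 27 e7 30 00 00 00 00.
K' ⊕ ipad = 11 d1 06 36 36 36 36.  K' ⊕ opad = 7b bb 6c 5c 5c 5c 5c.
Inner input = (K'⊕ipad) ∥ m = 11 d1 06 36 36 36 36 ∥ 63 68 30 7a 32.
Inner hash: sum = 17+209+6+54+54+54+54+99+104+48+122+50 = 871 → 03 67.
Outer input = (K'⊕opad) ∥ inner = 7b bb 6c 5c 5c 5c 5c ∥ 03 67.
Outer hash (tag): sum = 123+187+108+92+92+92+92+3+103 = 892 → 03 7c.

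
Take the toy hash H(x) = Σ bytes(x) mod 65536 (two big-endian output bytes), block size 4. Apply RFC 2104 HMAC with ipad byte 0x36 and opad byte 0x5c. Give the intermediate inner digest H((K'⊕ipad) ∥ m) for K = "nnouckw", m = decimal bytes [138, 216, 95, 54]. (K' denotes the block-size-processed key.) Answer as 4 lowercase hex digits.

02cb

Key "nnouckw" = 6e 6e 6f 75 63 6b 77 is 7 bytes > B = 4, so hash it first: H(key) = 03 05, then zero-pad to 4 bytes: K' = 03 05 00 00.
K' ⊕ ipad = 35 33 36 36.
Inner input = 35 33 36 36 ∥ 8a d8 5f 36.
Inner hash: sum = 53+51+54+54+138+216+95+54 = 715 → 02 cb.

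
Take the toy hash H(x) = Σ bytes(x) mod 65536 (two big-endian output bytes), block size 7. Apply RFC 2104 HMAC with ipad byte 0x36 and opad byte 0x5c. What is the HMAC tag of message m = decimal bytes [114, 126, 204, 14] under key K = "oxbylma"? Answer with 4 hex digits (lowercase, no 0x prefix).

Key "oxbylma" = 6f 78 62 79 6c 6d 61 is exactly B = 7 bytes: K' = 6f 78 62 79 6c 6d 61.
K' ⊕ ipad = 59 4e 54 4f 5a 5b 57.  K' ⊕ opad = 33 24 3e 25 30 31 3d.
Inner input = (K'⊕ipad) ∥ m = 59 4e 54 4f 5a 5b 57 ∥ 72 7e cc 0e.
Inner hash: sum = 89+78+84+79+90+91+87+114+126+204+14 = 1056 → 04 20.
Outer input = (K'⊕opad) ∥ inner = 33 24 3e 25 30 31 3d ∥ 04 20.
Outer hash (tag): sum = 51+36+62+37+48+49+61+4+32 = 380 → 01 7c.

017c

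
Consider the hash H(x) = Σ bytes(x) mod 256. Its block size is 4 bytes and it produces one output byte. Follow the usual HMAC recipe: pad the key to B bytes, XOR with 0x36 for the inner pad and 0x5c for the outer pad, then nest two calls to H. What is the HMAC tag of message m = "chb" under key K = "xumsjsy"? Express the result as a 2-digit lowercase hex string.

77

Key "xumsjsy" = 78 75 6d 73 6a 73 79 is 7 bytes > B = 4, so hash it first: H(key) = 23, then zero-pad to 4 bytes: K' = 23 00 00 00.
K' ⊕ ipad = 15 36 36 36.  K' ⊕ opad = 7f 5c 5c 5c.
Inner input = (K'⊕ipad) ∥ m = 15 36 36 36 ∥ 63 68 62.
Inner hash: sum = 21+54+54+54+99+104+98 = 484; mod 256 = 228 → e4.
Outer input = (K'⊕opad) ∥ inner = 7f 5c 5c 5c ∥ e4.
Outer hash (tag): sum = 127+92+92+92+228 = 631; mod 256 = 119 → 77.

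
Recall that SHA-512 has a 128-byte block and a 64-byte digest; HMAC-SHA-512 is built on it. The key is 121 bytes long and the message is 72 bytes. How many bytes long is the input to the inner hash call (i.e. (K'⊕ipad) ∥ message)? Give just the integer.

200

Key is 121 ≤ 128 bytes, zero-padded: |K'| = 128.
Inner input = (K'⊕ipad) ∥ m → 128 + 72 = 200 bytes.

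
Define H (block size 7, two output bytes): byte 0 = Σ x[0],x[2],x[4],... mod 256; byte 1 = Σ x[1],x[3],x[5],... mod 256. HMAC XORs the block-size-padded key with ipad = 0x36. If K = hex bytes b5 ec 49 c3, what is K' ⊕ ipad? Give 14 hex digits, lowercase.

Key hex bytes b5 ec 49 c3 is 4 bytes ≤ B = 7; zero-pad to 7 bytes: K' = b5 ec 49 c3 00 00 00.
XOR each byte with 0x36: b5⊕36=83, ec⊕36=da, 49⊕36=7f, c3⊕36=f5, 00⊕36=36, 00⊕36=36, 00⊕36=36.

83da7ff5363636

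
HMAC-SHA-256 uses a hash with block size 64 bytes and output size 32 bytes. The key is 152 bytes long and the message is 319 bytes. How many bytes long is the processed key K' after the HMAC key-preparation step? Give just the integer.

Key is 152 > 64 bytes, so it is hashed to 32 bytes then zero-padded to 64: |K'| = 64.

64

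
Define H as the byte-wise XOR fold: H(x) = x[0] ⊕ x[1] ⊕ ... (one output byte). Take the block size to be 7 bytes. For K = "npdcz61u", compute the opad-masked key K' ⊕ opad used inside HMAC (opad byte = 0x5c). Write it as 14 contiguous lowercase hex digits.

Key "npdcz61u" = 6e 70 64 63 7a 36 31 75 is 8 bytes > B = 7, so hash it first: H(key) = 11, then zero-pad to 7 bytes: K' = 11 00 00 00 00 00 00.
XOR each byte with 0x5c: 11⊕5c=4d, 00⊕5c=5c, 00⊕5c=5c, 00⊕5c=5c, 00⊕5c=5c, 00⊕5c=5c, 00⊕5c=5c.

4d5c5c5c5c5c5c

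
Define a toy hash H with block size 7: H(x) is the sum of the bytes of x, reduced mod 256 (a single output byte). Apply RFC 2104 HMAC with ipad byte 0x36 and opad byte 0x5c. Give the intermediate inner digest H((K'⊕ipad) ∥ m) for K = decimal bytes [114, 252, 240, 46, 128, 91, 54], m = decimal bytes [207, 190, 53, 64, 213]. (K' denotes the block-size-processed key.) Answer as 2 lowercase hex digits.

Key decimal bytes [114, 252, 240, 46, 128, 91, 54] = 72 fc f0 2e 80 5b 36 is exactly B = 7 bytes: K' = 72 fc f0 2e 80 5b 36.
K' ⊕ ipad = 44 ca c6 18 b6 6d 00.
Inner input = 44 ca c6 18 b6 6d 00 ∥ cf be 35 40 d5.
Inner hash: sum = 68+202+198+24+182+109+0+207+190+53+64+213 = 1510; mod 256 = 230 → e6.

e6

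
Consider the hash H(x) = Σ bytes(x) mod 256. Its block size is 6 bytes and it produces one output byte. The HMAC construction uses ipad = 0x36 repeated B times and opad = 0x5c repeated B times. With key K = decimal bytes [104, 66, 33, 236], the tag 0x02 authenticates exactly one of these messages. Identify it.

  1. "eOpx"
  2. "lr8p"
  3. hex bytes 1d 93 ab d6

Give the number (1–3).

Key decimal bytes [104, 66, 33, 236] = 68 42 21 ec is 4 bytes ≤ B = 6; zero-pad to 6 bytes: K' = 68 42 21 ec 00 00.
K' ⊕ ipad = 5e 74 17 da 36 36; K' ⊕ opad = 34 1e 7d b0 5c 5c.
m1: inner = H(5e 74 17 da 36 36 65 4f 70 78) = cb; tag = H(34 1e 7d b0 5c 5c cb) = 02 ← matches
m2: inner = H(5e 74 17 da 36 36 6c 72 38 70) = b5; tag = H(34 1e 7d b0 5c 5c b5) = ec
m3: inner = H(5e 74 17 da 36 36 1d 93 ab d6) = 60; tag = H(34 1e 7d b0 5c 5c 60) = 97

1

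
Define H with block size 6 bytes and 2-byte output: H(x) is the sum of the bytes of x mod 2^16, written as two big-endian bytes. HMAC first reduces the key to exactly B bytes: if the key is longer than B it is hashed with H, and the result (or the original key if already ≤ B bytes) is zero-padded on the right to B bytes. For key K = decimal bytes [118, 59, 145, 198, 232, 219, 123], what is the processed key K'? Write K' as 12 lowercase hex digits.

044600000000

|K| = 7 > B = 6, so first hash the key.
H(K): sum = 118+59+145+198+232+219+123 = 1094 → 04 46.
Zero-pad H(K) = 04 46 to 6 bytes: K' = 04 46 00 00 00 00.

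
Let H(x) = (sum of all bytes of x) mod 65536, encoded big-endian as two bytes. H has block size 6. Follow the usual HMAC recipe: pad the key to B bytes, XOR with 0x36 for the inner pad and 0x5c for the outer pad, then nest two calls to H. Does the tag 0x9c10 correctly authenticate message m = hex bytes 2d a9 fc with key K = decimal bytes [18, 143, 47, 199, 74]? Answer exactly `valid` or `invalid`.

invalid

Key decimal bytes [18, 143, 47, 199, 74] = 12 8f 2f c7 4a is 5 bytes ≤ B = 6; zero-pad to 6 bytes: K' = 12 8f 2f c7 4a 00.
K' ⊕ ipad = 24 b9 19 f1 7c 36; K' ⊕ opad = 4e d3 73 9b 16 5c.
Inner hash: sum = 36+185+25+241+124+54+45+169+252 = 1131 → 04 6b.
Outer hash (recomputed tag): sum = 78+211+115+155+22+92+4+107 = 784 → 03 10.
Recomputed tag = 0310; claimed = 9c10 → mismatch.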